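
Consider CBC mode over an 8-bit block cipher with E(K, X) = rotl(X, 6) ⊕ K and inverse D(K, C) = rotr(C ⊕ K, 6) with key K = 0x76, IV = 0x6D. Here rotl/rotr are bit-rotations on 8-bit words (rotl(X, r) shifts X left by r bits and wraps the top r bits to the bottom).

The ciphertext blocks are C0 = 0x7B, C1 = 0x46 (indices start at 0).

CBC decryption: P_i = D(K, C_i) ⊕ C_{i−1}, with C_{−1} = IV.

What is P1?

P1 = 0xBB

P1: D(K, 0x46) = 0xC0; 0xC0 ⊕ 0x7B = 0xBB.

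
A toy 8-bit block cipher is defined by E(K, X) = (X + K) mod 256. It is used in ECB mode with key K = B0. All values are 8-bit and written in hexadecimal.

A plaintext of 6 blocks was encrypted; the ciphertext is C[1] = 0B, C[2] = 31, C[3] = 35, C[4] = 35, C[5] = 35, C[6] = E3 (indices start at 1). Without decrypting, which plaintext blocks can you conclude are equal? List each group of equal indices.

P[3] = P[4] = P[5]

ECB encrypts each block independently with the same key, so equal ciphertext blocks imply equal plaintext blocks.
C[3] = C[4] = C[5] = 35, so P[3] = P[4] = P[5].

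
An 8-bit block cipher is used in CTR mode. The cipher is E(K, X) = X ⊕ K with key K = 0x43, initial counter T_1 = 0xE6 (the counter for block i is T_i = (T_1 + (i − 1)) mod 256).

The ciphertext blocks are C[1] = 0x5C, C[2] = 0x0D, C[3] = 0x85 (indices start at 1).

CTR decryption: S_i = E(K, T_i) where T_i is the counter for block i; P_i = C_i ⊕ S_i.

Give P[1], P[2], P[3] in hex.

P[1] = 0xF9, P[2] = 0xA9, P[3] = 0x2E

P[1]: T = 0xE6, S = E(K, T) = 0xA5; 0x5C ⊕ 0xA5 = 0xF9.
P[2]: T = 0xE7, S = E(K, T) = 0xA4; 0x0D ⊕ 0xA4 = 0xA9.
P[3]: T = 0xE8, S = E(K, T) = 0xAB; 0x85 ⊕ 0xAB = 0x2E.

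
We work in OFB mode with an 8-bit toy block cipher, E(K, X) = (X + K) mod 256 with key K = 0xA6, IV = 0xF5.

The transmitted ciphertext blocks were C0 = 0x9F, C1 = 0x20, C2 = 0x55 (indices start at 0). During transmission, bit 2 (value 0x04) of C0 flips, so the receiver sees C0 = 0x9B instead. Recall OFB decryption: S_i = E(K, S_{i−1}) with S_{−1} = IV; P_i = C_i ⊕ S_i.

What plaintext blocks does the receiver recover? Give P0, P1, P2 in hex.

P0 = 0x00, P1 = 0x61, P2 = 0xB2

Only C0 changed, to 0x9B. In OFB, a change in C_i flips the same bit in P_i only; the keystream is unaffected. Decrypting the received ciphertext:
P0: S = E(K, 0xF5) = 0x9B; 0x9B ⊕ 0x9B = 0x00.
P1: S = E(K, 0x9B) = 0x41; 0x20 ⊕ 0x41 = 0x61.
P2: S = E(K, 0x41) = 0xE7; 0x55 ⊕ 0xE7 = 0xB2.
Blocks that differ from the original plaintext: P0.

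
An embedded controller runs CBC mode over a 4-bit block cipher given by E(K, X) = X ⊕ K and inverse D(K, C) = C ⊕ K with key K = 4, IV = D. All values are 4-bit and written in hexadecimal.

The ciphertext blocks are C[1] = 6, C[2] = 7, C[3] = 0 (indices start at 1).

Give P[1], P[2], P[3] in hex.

P[1] = F, P[2] = 5, P[3] = 3

CBC decryption: P_i = D(K, C_i) ⊕ C_{i−1}, with C_{0} = IV.
P[1]: D(K, 6) = 2; 2 ⊕ D = F.
P[2]: D(K, 7) = 3; 3 ⊕ 6 = 5.
P[3]: D(K, 0) = 4; 4 ⊕ 7 = 3.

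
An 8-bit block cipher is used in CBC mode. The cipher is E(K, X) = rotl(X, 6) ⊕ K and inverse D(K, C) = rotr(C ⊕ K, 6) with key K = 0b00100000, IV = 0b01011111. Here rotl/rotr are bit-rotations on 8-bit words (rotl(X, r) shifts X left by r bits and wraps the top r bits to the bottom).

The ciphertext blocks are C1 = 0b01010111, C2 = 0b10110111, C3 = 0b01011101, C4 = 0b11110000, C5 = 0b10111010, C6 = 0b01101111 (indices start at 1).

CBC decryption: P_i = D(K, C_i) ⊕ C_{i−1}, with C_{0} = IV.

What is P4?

P4: D(K, 0b11110000) = 0b01000011; 0b01000011 ⊕ 0b01011101 = 0b00011110.

P4 = 0b00011110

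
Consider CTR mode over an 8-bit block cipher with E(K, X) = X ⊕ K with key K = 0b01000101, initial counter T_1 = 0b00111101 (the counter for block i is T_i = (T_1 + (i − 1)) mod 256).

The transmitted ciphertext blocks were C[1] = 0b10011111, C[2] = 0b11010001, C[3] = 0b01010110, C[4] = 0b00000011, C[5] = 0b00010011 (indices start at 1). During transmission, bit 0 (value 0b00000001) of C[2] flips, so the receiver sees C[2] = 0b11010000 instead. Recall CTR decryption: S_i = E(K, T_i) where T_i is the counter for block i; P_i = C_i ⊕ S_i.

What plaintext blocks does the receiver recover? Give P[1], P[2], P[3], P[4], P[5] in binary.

Only C[2] changed, to 0b11010000. In CTR, a change in C_i flips the same bit in P_i only; the keystream is unaffected. Decrypting the received ciphertext:
P[1]: T = 0b00111101, S = E(K, T) = 0b01111000; 0b10011111 ⊕ 0b01111000 = 0b11100111.
P[2]: T = 0b00111110, S = E(K, T) = 0b01111011; 0b11010000 ⊕ 0b01111011 = 0b10101011.
P[3]: T = 0b00111111, S = E(K, T) = 0b01111010; 0b01010110 ⊕ 0b01111010 = 0b00101100.
P[4]: T = 0b01000000, S = E(K, T) = 0b00000101; 0b00000011 ⊕ 0b00000101 = 0b00000110.
P[5]: T = 0b01000001, S = E(K, T) = 0b00000100; 0b00010011 ⊕ 0b00000100 = 0b00010111.
Blocks that differ from the original plaintext: P[2].

P[1] = 0b11100111, P[2] = 0b10101011, P[3] = 0b00101100, P[4] = 0b00000110, P[5] = 0b00010111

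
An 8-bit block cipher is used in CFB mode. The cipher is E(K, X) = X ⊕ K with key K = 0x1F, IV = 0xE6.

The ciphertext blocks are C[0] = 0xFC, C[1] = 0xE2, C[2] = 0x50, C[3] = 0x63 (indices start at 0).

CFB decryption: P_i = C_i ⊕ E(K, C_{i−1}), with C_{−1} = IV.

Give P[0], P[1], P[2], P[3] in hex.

P[0] = 0x05, P[1] = 0x01, P[2] = 0xAD, P[3] = 0x2C

P[0]: E(K, 0xE6) = 0xF9; 0xFC ⊕ 0xF9 = 0x05.
P[1]: E(K, 0xFC) = 0xE3; 0xE2 ⊕ 0xE3 = 0x01.
P[2]: E(K, 0xE2) = 0xFD; 0x50 ⊕ 0xFD = 0xAD.
P[3]: E(K, 0x50) = 0x4F; 0x63 ⊕ 0x4F = 0x2C.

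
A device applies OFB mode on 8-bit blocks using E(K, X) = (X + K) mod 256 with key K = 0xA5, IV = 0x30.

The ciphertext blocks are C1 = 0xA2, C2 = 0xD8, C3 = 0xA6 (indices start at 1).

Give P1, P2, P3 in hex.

P1 = 0x77, P2 = 0xA2, P3 = 0xB9

OFB decryption: S_i = E(K, S_{i−1}) with S_{0} = IV; P_i = C_i ⊕ S_i.
P1: S = E(K, 0x30) = 0xD5; 0xA2 ⊕ 0xD5 = 0x77.
P2: S = E(K, 0xD5) = 0x7A; 0xD8 ⊕ 0x7A = 0xA2.
P3: S = E(K, 0x7A) = 0x1F; 0xA6 ⊕ 0x1F = 0xB9.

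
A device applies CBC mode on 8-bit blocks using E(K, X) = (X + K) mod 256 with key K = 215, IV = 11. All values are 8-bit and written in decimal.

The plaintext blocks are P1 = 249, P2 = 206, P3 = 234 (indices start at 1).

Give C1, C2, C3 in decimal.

C1 = 201, C2 = 222, C3 = 11

CBC encryption: C_i = E(K, P_i ⊕ C_{i−1}), with C_{0} = IV.
C1: P1 ⊕ 11 = 242; E(K, 242) = 201.
C2: P2 ⊕ 201 = 7; E(K, 7) = 222.
C3: P3 ⊕ 222 = 52; E(K, 52) = 11.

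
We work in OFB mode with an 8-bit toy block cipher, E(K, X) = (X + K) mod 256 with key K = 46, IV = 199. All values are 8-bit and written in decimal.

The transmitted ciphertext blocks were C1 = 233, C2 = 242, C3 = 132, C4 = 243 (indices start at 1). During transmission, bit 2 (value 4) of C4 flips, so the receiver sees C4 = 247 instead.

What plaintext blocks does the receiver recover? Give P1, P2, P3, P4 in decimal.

P1 = 28, P2 = 209, P3 = 213, P4 = 136

OFB decryption: S_i = E(K, S_{i−1}) with S_{0} = IV; P_i = C_i ⊕ S_i.
Only C4 changed, to 247. In OFB, a change in C_i flips the same bit in P_i only; the keystream is unaffected. Decrypting the received ciphertext:
P1: S = E(K, 199) = 245; 233 ⊕ 245 = 28.
P2: S = E(K, 245) = 35; 242 ⊕ 35 = 209.
P3: S = E(K, 35) = 81; 132 ⊕ 81 = 213.
P4: S = E(K, 81) = 127; 247 ⊕ 127 = 136.
Blocks that differ from the original plaintext: P4.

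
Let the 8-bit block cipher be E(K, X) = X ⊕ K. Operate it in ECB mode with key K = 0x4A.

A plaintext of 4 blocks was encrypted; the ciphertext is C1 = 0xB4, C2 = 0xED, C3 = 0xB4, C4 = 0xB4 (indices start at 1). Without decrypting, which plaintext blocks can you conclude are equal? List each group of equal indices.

ECB encrypts each block independently with the same key, so equal ciphertext blocks imply equal plaintext blocks.
C1 = C3 = C4 = 0xB4, so P1 = P3 = P4.

P1 = P3 = P4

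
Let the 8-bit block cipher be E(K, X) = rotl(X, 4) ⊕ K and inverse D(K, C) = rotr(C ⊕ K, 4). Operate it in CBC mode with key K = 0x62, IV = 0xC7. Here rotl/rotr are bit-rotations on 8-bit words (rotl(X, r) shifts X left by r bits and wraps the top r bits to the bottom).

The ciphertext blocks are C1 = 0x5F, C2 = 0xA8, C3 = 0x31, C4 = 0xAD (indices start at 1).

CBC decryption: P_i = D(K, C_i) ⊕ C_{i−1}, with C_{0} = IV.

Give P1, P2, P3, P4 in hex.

P1: D(K, 0x5F) = 0xD3; 0xD3 ⊕ 0xC7 = 0x14.
P2: D(K, 0xA8) = 0xAC; 0xAC ⊕ 0x5F = 0xF3.
P3: D(K, 0x31) = 0x35; 0x35 ⊕ 0xA8 = 0x9D.
P4: D(K, 0xAD) = 0xFC; 0xFC ⊕ 0x31 = 0xCD.

P1 = 0x14, P2 = 0xF3, P3 = 0x9D, P4 = 0xCD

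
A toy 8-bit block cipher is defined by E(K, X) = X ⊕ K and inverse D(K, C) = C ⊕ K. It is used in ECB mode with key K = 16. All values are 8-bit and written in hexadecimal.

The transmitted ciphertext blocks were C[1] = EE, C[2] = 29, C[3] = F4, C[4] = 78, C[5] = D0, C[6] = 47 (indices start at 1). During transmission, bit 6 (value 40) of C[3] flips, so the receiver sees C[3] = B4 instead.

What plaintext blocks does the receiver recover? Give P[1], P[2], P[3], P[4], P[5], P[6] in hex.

ECB decryption: P_i = D(K, C_i).
Only C[3] changed, to B4. In ECB, a change in C_i affects only P_i. Decrypting the received ciphertext:
P[1]: D(K, EE) = F8.
P[2]: D(K, 29) = 3F.
P[3]: D(K, B4) = A2.
P[4]: D(K, 78) = 6E.
P[5]: D(K, D0) = C6.
P[6]: D(K, 47) = 51.
Blocks that differ from the original plaintext: P[3].

P[1] = F8, P[2] = 3F, P[3] = A2, P[4] = 6E, P[5] = C6, P[6] = 51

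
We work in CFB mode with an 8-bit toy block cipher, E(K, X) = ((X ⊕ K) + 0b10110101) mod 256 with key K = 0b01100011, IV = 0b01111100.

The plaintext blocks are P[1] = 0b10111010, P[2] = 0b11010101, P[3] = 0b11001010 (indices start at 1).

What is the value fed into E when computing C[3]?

CFB encryption: C_i = P_i ⊕ E(K, C_{i−1}), with C_{0} = IV.
C[1]: E(K, 0b01111100) = 0b11010100; 0b10111010 ⊕ 0b11010100 = 0b01101110.
C[2]: E(K, 0b01101110) = 0b11000010; 0b11010101 ⊕ 0b11000010 = 0b00010111.
C[3]: E(K, 0b00010111) = 0b00101001; 0b11001010 ⊕ 0b00101001 = 0b11100011.
So the input to E for block [3] is 0b00010111.

0b00010111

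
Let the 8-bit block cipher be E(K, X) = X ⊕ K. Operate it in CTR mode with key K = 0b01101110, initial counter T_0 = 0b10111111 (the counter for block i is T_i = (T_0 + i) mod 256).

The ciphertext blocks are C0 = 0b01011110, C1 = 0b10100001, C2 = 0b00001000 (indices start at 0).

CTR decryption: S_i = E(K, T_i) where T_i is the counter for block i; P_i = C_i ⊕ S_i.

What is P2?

P2: T = 0b11000001, S = E(K, T) = 0b10101111; 0b00001000 ⊕ 0b10101111 = 0b10100111.

P2 = 0b10100111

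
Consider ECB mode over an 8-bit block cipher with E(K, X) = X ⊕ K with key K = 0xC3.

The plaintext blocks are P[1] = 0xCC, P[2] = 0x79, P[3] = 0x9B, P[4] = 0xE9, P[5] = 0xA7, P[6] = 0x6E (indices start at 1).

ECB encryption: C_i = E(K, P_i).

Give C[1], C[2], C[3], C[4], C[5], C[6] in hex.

C[1] = 0x0F, C[2] = 0xBA, C[3] = 0x58, C[4] = 0x2A, C[5] = 0x64, C[6] = 0xAD

C[1]: E(K, 0xCC) = 0x0F.
C[2]: E(K, 0x79) = 0xBA.
C[3]: E(K, 0x9B) = 0x58.
C[4]: E(K, 0xE9) = 0x2A.
C[5]: E(K, 0xA7) = 0x64.
C[6]: E(K, 0x6E) = 0xAD.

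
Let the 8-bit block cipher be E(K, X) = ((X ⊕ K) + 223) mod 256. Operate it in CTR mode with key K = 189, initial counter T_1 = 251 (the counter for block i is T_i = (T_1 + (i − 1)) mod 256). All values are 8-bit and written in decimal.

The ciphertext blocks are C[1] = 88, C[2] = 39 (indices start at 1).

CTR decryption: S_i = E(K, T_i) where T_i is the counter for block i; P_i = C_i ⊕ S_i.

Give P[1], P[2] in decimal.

P[1] = 125, P[2] = 7

P[1]: T = 251, S = E(K, T) = 37; 88 ⊕ 37 = 125.
P[2]: T = 252, S = E(K, T) = 32; 39 ⊕ 32 = 7.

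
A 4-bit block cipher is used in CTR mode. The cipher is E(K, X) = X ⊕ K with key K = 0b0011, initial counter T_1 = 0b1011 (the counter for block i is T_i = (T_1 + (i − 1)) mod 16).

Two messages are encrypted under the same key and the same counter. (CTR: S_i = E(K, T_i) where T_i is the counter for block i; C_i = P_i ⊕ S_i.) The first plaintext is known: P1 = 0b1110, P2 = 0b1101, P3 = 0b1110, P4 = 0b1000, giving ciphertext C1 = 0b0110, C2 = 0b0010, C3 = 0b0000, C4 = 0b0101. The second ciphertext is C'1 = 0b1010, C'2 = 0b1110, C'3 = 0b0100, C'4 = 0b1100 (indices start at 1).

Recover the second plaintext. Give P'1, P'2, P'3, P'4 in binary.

P'1 = 0b0010, P'2 = 0b0001, P'3 = 0b1010, P'4 = 0b0001

In CTR with a reused counter, both messages share the same keystream S_i, so C_i ⊕ C'_i = P_i ⊕ P'_i and thus P'_i = P_i ⊕ C_i ⊕ C'_i.
P'1: 0b1110 ⊕ 0b0110 ⊕ 0b1010 = 0b0010.
P'2: 0b1101 ⊕ 0b0010 ⊕ 0b1110 = 0b0001.
P'3: 0b1110 ⊕ 0b0000 ⊕ 0b0100 = 0b1010.
P'4: 0b1000 ⊕ 0b0101 ⊕ 0b1100 = 0b0001.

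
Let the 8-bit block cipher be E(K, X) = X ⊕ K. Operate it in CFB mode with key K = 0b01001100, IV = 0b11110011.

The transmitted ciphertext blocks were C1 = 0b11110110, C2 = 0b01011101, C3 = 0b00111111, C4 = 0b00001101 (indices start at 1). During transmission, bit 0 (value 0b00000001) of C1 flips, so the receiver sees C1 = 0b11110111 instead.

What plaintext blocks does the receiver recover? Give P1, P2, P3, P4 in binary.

P1 = 0b01001000, P2 = 0b11100110, P3 = 0b00101110, P4 = 0b01111110

CFB decryption: P_i = C_i ⊕ E(K, C_{i−1}), with C_{0} = IV.
Only C1 changed, to 0b11110111. In CFB, a change in C_i flips the same bit in P_i and garbles P_{i+1}. Decrypting the received ciphertext:
P1: E(K, 0b11110011) = 0b10111111; 0b11110111 ⊕ 0b10111111 = 0b01001000.
P2: E(K, 0b11110111) = 0b10111011; 0b01011101 ⊕ 0b10111011 = 0b11100110.
P3: E(K, 0b01011101) = 0b00010001; 0b00111111 ⊕ 0b00010001 = 0b00101110.
P4: E(K, 0b00111111) = 0b01110011; 0b00001101 ⊕ 0b01110011 = 0b01111110.
Blocks that differ from the original plaintext: P1, P2.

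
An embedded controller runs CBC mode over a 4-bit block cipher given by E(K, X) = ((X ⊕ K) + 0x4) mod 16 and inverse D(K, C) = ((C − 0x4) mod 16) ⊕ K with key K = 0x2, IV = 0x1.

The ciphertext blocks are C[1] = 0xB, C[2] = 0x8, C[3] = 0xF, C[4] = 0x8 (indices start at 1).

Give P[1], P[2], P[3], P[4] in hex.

P[1] = 0x4, P[2] = 0xD, P[3] = 0x1, P[4] = 0x9

CBC decryption: P_i = D(K, C_i) ⊕ C_{i−1}, with C_{0} = IV.
P[1]: D(K, 0xB) = 0x5; 0x5 ⊕ 0x1 = 0x4.
P[2]: D(K, 0x8) = 0x6; 0x6 ⊕ 0xB = 0xD.
P[3]: D(K, 0xF) = 0x9; 0x9 ⊕ 0x8 = 0x1.
P[4]: D(K, 0x8) = 0x6; 0x6 ⊕ 0xF = 0x9.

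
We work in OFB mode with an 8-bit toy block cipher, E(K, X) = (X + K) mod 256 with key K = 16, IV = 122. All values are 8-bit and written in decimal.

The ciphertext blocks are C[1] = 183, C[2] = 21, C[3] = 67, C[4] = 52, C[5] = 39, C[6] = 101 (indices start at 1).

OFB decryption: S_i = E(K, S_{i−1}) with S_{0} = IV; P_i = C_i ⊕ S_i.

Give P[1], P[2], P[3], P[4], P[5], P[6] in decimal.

P[1]: S = E(K, 122) = 138; 183 ⊕ 138 = 61.
P[2]: S = E(K, 138) = 154; 21 ⊕ 154 = 143.
P[3]: S = E(K, 154) = 170; 67 ⊕ 170 = 233.
P[4]: S = E(K, 170) = 186; 52 ⊕ 186 = 142.
P[5]: S = E(K, 186) = 202; 39 ⊕ 202 = 237.
P[6]: S = E(K, 202) = 218; 101 ⊕ 218 = 191.

P[1] = 61, P[2] = 143, P[3] = 233, P[4] = 142, P[5] = 237, P[6] = 191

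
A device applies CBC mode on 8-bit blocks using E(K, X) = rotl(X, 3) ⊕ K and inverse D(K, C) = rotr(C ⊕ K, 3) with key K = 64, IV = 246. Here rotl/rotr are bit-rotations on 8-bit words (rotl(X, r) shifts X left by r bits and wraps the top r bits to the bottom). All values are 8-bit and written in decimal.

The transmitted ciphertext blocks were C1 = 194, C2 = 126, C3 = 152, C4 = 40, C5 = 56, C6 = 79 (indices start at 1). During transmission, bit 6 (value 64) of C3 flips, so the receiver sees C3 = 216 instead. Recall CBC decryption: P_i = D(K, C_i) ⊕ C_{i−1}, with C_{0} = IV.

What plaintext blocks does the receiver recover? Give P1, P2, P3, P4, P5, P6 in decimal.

P1 = 166, P2 = 5, P3 = 109, P4 = 213, P5 = 39, P6 = 217

Only C3 changed, to 216. In CBC, a change in C_i garbles P_i and flips the same bit in P_{i+1}. Decrypting the received ciphertext:
P1: D(K, 194) = 80; 80 ⊕ 246 = 166.
P2: D(K, 126) = 199; 199 ⊕ 194 = 5.
P3: D(K, 216) = 19; 19 ⊕ 126 = 109.
P4: D(K, 40) = 13; 13 ⊕ 216 = 213.
P5: D(K, 56) = 15; 15 ⊕ 40 = 39.
P6: D(K, 79) = 225; 225 ⊕ 56 = 217.
Blocks that differ from the original plaintext: P3, P4.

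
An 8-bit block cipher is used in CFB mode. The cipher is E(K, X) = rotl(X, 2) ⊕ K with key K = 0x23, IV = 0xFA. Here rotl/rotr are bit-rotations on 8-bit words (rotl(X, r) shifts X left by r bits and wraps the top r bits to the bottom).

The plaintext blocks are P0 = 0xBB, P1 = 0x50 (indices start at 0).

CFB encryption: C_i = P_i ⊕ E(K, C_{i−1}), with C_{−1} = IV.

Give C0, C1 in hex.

C0 = 0x73, C1 = 0xBE

C0: E(K, 0xFA) = 0xC8; 0xBB ⊕ 0xC8 = 0x73.
C1: E(K, 0x73) = 0xEE; 0x50 ⊕ 0xEE = 0xBE.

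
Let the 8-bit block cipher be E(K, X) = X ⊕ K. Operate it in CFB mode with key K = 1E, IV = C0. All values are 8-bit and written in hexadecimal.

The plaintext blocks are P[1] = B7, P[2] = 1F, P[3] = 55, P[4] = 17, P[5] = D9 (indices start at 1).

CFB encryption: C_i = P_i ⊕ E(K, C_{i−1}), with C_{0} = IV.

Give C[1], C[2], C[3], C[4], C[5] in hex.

C[1]: E(K, C0) = DE; B7 ⊕ DE = 69.
C[2]: E(K, 69) = 77; 1F ⊕ 77 = 68.
C[3]: E(K, 68) = 76; 55 ⊕ 76 = 23.
C[4]: E(K, 23) = 3D; 17 ⊕ 3D = 2A.
C[5]: E(K, 2A) = 34; D9 ⊕ 34 = ED.

C[1] = 69, C[2] = 68, C[3] = 23, C[4] = 2A, C[5] = ED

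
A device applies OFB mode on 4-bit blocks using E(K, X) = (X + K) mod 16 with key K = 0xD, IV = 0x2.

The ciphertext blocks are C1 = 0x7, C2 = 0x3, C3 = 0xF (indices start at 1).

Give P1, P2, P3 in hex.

P1 = 0x8, P2 = 0xF, P3 = 0x6

OFB decryption: S_i = E(K, S_{i−1}) with S_{0} = IV; P_i = C_i ⊕ S_i.
P1: S = E(K, 0x2) = 0xF; 0x7 ⊕ 0xF = 0x8.
P2: S = E(K, 0xF) = 0xC; 0x3 ⊕ 0xC = 0xF.
P3: S = E(K, 0xC) = 0x9; 0xF ⊕ 0x9 = 0x6.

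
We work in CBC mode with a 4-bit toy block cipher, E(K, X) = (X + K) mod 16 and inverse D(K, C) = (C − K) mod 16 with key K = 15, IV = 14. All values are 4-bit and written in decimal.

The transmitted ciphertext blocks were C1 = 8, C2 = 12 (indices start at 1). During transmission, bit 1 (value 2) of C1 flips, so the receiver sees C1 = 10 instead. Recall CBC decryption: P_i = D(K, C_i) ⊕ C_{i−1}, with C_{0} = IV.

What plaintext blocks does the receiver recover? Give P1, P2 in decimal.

Only C1 changed, to 10. In CBC, a change in C_i garbles P_i and flips the same bit in P_{i+1}. Decrypting the received ciphertext:
P1: D(K, 10) = 11; 11 ⊕ 14 = 5.
P2: D(K, 12) = 13; 13 ⊕ 10 = 7.
Blocks that differ from the original plaintext: P1, P2.

P1 = 5, P2 = 7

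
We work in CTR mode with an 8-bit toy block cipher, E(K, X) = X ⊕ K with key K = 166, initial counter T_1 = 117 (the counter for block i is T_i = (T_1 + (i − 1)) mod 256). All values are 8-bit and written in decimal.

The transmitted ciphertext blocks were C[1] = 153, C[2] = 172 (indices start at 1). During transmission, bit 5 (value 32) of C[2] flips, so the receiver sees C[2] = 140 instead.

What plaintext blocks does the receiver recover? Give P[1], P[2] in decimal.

P[1] = 74, P[2] = 92

CTR decryption: S_i = E(K, T_i) where T_i is the counter for block i; P_i = C_i ⊕ S_i.
Only C[2] changed, to 140. In CTR, a change in C_i flips the same bit in P_i only; the keystream is unaffected. Decrypting the received ciphertext:
P[1]: T = 117, S = E(K, T) = 211; 153 ⊕ 211 = 74.
P[2]: T = 118, S = E(K, T) = 208; 140 ⊕ 208 = 92.
Blocks that differ from the original plaintext: P[2].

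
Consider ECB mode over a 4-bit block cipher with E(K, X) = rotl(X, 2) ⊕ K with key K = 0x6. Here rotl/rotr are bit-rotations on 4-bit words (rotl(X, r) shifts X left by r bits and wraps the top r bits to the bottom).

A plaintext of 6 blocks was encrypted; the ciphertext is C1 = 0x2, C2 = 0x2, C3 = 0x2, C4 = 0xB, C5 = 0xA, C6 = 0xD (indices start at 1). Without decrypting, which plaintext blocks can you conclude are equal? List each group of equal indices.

P1 = P2 = P3

ECB encrypts each block independently with the same key, so equal ciphertext blocks imply equal plaintext blocks.
C1 = C2 = C3 = 0x2, so P1 = P2 = P3.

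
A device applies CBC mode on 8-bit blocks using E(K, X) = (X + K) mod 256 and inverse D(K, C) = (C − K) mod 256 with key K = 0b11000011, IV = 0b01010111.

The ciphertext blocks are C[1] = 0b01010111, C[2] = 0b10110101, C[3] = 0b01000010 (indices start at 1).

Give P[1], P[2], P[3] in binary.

P[1] = 0b11000011, P[2] = 0b10100101, P[3] = 0b11001010

CBC decryption: P_i = D(K, C_i) ⊕ C_{i−1}, with C_{0} = IV.
P[1]: D(K, 0b01010111) = 0b10010100; 0b10010100 ⊕ 0b01010111 = 0b11000011.
P[2]: D(K, 0b10110101) = 0b11110010; 0b11110010 ⊕ 0b01010111 = 0b10100101.
P[3]: D(K, 0b01000010) = 0b01111111; 0b01111111 ⊕ 0b10110101 = 0b11001010.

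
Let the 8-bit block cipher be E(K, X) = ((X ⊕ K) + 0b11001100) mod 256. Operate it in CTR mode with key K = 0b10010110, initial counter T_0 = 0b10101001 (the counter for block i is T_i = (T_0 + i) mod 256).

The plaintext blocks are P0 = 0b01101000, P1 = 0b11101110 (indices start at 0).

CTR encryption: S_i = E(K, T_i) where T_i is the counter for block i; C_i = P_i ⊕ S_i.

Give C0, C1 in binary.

C0 = 0b01100011, C1 = 0b11100110

C0: T = 0b10101001, S = E(K, T) = 0b00001011; 0b01101000 ⊕ 0b00001011 = 0b01100011.
C1: T = 0b10101010, S = E(K, T) = 0b00001000; 0b11101110 ⊕ 0b00001000 = 0b11100110.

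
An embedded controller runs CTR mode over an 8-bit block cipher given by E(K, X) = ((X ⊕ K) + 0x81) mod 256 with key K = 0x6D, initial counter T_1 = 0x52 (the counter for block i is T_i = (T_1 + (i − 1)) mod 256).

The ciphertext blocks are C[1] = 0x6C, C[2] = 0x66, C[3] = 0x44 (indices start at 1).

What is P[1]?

CTR decryption: S_i = E(K, T_i) where T_i is the counter for block i; P_i = C_i ⊕ S_i.
P[1]: T = 0x52, S = E(K, T) = 0xC0; 0x6C ⊕ 0xC0 = 0xAC.

P[1] = 0xAC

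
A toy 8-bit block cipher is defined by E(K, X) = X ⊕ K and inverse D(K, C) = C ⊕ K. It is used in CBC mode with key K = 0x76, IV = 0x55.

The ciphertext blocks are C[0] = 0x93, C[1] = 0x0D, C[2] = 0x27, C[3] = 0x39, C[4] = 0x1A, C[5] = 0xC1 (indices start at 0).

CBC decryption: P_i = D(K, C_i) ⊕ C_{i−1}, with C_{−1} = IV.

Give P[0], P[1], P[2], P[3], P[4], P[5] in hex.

P[0] = 0xB0, P[1] = 0xE8, P[2] = 0x5C, P[3] = 0x68, P[4] = 0x55, P[5] = 0xAD

P[0]: D(K, 0x93) = 0xE5; 0xE5 ⊕ 0x55 = 0xB0.
P[1]: D(K, 0x0D) = 0x7B; 0x7B ⊕ 0x93 = 0xE8.
P[2]: D(K, 0x27) = 0x51; 0x51 ⊕ 0x0D = 0x5C.
P[3]: D(K, 0x39) = 0x4F; 0x4F ⊕ 0x27 = 0x68.
P[4]: D(K, 0x1A) = 0x6C; 0x6C ⊕ 0x39 = 0x55.
P[5]: D(K, 0xC1) = 0xB7; 0xB7 ⊕ 0x1A = 0xAD.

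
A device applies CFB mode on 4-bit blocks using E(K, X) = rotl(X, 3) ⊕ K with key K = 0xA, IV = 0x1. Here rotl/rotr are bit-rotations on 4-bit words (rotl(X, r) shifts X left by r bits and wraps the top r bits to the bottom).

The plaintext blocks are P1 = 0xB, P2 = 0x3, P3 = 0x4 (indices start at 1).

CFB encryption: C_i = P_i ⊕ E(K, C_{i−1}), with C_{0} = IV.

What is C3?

C1: E(K, 0x1) = 0x2; 0xB ⊕ 0x2 = 0x9.
C2: E(K, 0x9) = 0x6; 0x3 ⊕ 0x6 = 0x5.
C3: E(K, 0x5) = 0x0; 0x4 ⊕ 0x0 = 0x4.

C3 = 0x4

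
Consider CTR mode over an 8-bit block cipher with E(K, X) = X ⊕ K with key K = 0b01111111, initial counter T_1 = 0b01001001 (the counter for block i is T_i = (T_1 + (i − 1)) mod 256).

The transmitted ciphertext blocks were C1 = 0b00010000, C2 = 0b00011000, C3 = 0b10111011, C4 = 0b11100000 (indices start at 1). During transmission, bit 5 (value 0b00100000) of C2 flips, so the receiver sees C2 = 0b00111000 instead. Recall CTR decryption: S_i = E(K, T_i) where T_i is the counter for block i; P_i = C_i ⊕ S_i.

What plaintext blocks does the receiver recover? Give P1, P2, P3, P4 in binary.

P1 = 0b00100110, P2 = 0b00001101, P3 = 0b10001111, P4 = 0b11010011

Only C2 changed, to 0b00111000. In CTR, a change in C_i flips the same bit in P_i only; the keystream is unaffected. Decrypting the received ciphertext:
P1: T = 0b01001001, S = E(K, T) = 0b00110110; 0b00010000 ⊕ 0b00110110 = 0b00100110.
P2: T = 0b01001010, S = E(K, T) = 0b00110101; 0b00111000 ⊕ 0b00110101 = 0b00001101.
P3: T = 0b01001011, S = E(K, T) = 0b00110100; 0b10111011 ⊕ 0b00110100 = 0b10001111.
P4: T = 0b01001100, S = E(K, T) = 0b00110011; 0b11100000 ⊕ 0b00110011 = 0b11010011.
Blocks that differ from the original plaintext: P2.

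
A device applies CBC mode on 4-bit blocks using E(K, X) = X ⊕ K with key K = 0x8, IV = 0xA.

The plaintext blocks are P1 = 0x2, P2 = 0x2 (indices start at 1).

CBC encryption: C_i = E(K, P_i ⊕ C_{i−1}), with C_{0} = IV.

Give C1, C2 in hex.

C1 = 0x0, C2 = 0xA

C1: P1 ⊕ 0xA = 0x8; E(K, 0x8) = 0x0.
C2: P2 ⊕ 0x0 = 0x2; E(K, 0x2) = 0xA.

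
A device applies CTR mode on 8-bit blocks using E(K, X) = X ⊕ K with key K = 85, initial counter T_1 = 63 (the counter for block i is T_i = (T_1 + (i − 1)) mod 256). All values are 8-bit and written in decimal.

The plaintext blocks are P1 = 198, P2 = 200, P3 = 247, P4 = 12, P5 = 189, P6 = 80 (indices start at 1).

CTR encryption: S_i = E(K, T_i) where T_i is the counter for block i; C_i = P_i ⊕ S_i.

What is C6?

C6 = 65

C1: T = 63, S = E(K, T) = 106; 198 ⊕ 106 = 172.
C2: T = 64, S = E(K, T) = 21; 200 ⊕ 21 = 221.
C3: T = 65, S = E(K, T) = 20; 247 ⊕ 20 = 227.
C4: T = 66, S = E(K, T) = 23; 12 ⊕ 23 = 27.
C5: T = 67, S = E(K, T) = 22; 189 ⊕ 22 = 171.
C6: T = 68, S = E(K, T) = 17; 80 ⊕ 17 = 65.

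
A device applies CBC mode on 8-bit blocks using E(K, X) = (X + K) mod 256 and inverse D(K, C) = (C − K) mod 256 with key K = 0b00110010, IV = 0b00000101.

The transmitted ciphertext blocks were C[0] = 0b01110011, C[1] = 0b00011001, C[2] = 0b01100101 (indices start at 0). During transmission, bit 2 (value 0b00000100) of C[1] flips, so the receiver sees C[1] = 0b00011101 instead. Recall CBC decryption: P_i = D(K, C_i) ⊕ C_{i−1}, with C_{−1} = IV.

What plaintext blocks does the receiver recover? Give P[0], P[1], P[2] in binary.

Only C[1] changed, to 0b00011101. In CBC, a change in C_i garbles P_i and flips the same bit in P_{i+1}. Decrypting the received ciphertext:
P[0]: D(K, 0b01110011) = 0b01000001; 0b01000001 ⊕ 0b00000101 = 0b01000100.
P[1]: D(K, 0b00011101) = 0b11101011; 0b11101011 ⊕ 0b01110011 = 0b10011000.
P[2]: D(K, 0b01100101) = 0b00110011; 0b00110011 ⊕ 0b00011101 = 0b00101110.
Blocks that differ from the original plaintext: P[1], P[2].

P[0] = 0b01000100, P[1] = 0b10011000, P[2] = 0b00101110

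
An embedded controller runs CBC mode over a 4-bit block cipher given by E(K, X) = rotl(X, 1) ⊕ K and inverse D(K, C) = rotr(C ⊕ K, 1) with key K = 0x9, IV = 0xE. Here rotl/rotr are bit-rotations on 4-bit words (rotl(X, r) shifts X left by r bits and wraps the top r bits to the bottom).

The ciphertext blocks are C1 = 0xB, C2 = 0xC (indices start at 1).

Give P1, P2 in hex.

CBC decryption: P_i = D(K, C_i) ⊕ C_{i−1}, with C_{0} = IV.
P1: D(K, 0xB) = 0x1; 0x1 ⊕ 0xE = 0xF.
P2: D(K, 0xC) = 0xA; 0xA ⊕ 0xB = 0x1.

P1 = 0xF, P2 = 0x1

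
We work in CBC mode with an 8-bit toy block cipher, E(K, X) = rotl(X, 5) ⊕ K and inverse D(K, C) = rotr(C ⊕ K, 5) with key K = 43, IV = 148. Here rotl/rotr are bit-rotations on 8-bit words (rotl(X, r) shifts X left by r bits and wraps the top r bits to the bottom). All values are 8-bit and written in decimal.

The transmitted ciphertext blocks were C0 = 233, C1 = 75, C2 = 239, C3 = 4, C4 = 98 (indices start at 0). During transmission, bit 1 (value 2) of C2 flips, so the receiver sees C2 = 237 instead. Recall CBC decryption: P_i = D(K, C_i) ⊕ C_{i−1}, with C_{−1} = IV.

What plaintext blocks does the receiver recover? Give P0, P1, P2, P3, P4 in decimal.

P0 = 130, P1 = 234, P2 = 125, P3 = 148, P4 = 78

Only C2 changed, to 237. In CBC, a change in C_i garbles P_i and flips the same bit in P_{i+1}. Decrypting the received ciphertext:
P0: D(K, 233) = 22; 22 ⊕ 148 = 130.
P1: D(K, 75) = 3; 3 ⊕ 233 = 234.
P2: D(K, 237) = 54; 54 ⊕ 75 = 125.
P3: D(K, 4) = 121; 121 ⊕ 237 = 148.
P4: D(K, 98) = 74; 74 ⊕ 4 = 78.
Blocks that differ from the original plaintext: P2, P3.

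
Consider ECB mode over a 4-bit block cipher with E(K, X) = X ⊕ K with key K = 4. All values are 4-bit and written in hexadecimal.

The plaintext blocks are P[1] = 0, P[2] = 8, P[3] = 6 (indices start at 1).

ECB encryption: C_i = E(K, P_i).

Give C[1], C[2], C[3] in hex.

C[1]: E(K, 0) = 4.
C[2]: E(K, 8) = C.
C[3]: E(K, 6) = 2.

C[1] = 4, C[2] = C, C[3] = 2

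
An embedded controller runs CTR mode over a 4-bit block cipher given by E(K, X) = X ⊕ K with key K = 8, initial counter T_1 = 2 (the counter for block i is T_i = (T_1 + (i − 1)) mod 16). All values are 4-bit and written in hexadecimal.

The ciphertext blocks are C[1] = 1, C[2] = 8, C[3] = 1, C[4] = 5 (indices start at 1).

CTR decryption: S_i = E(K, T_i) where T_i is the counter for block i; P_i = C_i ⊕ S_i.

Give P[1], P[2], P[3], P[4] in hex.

P[1]: T = 2, S = E(K, T) = A; 1 ⊕ A = B.
P[2]: T = 3, S = E(K, T) = B; 8 ⊕ B = 3.
P[3]: T = 4, S = E(K, T) = C; 1 ⊕ C = D.
P[4]: T = 5, S = E(K, T) = D; 5 ⊕ D = 8.

P[1] = B, P[2] = 3, P[3] = D, P[4] = 8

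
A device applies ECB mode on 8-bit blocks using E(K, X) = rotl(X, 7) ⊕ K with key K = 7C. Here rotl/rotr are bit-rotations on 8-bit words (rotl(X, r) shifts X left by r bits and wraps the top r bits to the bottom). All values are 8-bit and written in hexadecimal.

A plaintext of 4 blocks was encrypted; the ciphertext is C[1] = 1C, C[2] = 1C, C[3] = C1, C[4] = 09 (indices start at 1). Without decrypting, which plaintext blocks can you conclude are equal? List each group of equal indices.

P[1] = P[2]

ECB encrypts each block independently with the same key, so equal ciphertext blocks imply equal plaintext blocks.
C[1] = C[2] = 1C, so P[1] = P[2].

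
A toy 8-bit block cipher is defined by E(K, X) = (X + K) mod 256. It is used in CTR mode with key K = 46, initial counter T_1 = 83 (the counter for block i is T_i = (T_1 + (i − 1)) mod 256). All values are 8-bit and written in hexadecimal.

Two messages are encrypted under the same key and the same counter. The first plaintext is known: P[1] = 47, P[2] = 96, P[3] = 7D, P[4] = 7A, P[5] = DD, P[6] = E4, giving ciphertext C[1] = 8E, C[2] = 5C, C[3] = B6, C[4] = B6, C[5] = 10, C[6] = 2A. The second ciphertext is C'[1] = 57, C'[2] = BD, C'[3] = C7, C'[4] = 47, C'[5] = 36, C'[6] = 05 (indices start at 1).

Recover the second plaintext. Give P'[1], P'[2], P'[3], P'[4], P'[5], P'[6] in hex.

P'[1] = 9E, P'[2] = 77, P'[3] = 0C, P'[4] = 8B, P'[5] = FB, P'[6] = CB

In CTR with a reused counter, both messages share the same keystream S_i, so C_i ⊕ C'_i = P_i ⊕ P'_i and thus P'_i = P_i ⊕ C_i ⊕ C'_i.
P'[1]: 47 ⊕ 8E ⊕ 57 = 9E.
P'[2]: 96 ⊕ 5C ⊕ BD = 77.
P'[3]: 7D ⊕ B6 ⊕ C7 = 0C.
P'[4]: 7A ⊕ B6 ⊕ 47 = 8B.
P'[5]: DD ⊕ 10 ⊕ 36 = FB.
P'[6]: E4 ⊕ 2A ⊕ 05 = CB.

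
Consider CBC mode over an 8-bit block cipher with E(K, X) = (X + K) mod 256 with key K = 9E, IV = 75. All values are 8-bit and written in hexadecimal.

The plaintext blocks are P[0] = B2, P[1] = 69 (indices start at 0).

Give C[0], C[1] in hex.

CBC encryption: C_i = E(K, P_i ⊕ C_{i−1}), with C_{−1} = IV.
C[0]: P[0] ⊕ 75 = C7; E(K, C7) = 65.
C[1]: P[1] ⊕ 65 = 0C; E(K, 0C) = AA.

C[0] = 65, C[1] = AA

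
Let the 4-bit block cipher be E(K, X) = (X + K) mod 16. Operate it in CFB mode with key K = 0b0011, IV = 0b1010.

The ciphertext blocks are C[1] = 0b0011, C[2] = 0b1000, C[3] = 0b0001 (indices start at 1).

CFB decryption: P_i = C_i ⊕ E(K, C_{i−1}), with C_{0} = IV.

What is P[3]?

P[3] = 0b1010

P[3]: E(K, 0b1000) = 0b1011; 0b0001 ⊕ 0b1011 = 0b1010.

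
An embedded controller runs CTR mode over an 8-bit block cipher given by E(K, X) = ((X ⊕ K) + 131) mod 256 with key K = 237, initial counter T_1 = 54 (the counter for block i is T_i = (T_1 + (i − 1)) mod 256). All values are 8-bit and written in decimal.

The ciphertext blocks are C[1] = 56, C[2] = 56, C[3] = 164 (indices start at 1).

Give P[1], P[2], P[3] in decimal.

CTR decryption: S_i = E(K, T_i) where T_i is the counter for block i; P_i = C_i ⊕ S_i.
P[1]: T = 54, S = E(K, T) = 94; 56 ⊕ 94 = 102.
P[2]: T = 55, S = E(K, T) = 93; 56 ⊕ 93 = 101.
P[3]: T = 56, S = E(K, T) = 88; 164 ⊕ 88 = 252.

P[1] = 102, P[2] = 101, P[3] = 252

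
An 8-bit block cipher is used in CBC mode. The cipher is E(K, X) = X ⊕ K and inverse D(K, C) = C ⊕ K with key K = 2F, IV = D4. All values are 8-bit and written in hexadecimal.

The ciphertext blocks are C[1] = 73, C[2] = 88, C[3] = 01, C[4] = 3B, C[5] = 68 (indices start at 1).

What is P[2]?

P[2] = D4

CBC decryption: P_i = D(K, C_i) ⊕ C_{i−1}, with C_{0} = IV.
P[2]: D(K, 88) = A7; A7 ⊕ 73 = D4.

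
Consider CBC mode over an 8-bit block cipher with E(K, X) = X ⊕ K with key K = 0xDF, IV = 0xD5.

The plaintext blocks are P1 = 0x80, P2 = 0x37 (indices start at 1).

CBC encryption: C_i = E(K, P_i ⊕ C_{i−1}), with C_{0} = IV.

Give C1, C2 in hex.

C1 = 0x8A, C2 = 0x62

C1: P1 ⊕ 0xD5 = 0x55; E(K, 0x55) = 0x8A.
C2: P2 ⊕ 0x8A = 0xBD; E(K, 0xBD) = 0x62.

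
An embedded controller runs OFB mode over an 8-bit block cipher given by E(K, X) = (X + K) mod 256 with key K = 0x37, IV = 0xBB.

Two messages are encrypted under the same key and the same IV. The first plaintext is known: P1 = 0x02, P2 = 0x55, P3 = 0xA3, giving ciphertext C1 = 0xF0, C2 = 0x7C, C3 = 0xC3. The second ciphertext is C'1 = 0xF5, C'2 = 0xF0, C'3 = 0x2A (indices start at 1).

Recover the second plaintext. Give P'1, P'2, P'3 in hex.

In OFB with a reused IV, both messages share the same keystream S_i, so C_i ⊕ C'_i = P_i ⊕ P'_i and thus P'_i = P_i ⊕ C_i ⊕ C'_i.
P'1: 0x02 ⊕ 0xF0 ⊕ 0xF5 = 0x07.
P'2: 0x55 ⊕ 0x7C ⊕ 0xF0 = 0xD9.
P'3: 0xA3 ⊕ 0xC3 ⊕ 0x2A = 0x4A.

P'1 = 0x07, P'2 = 0xD9, P'3 = 0x4A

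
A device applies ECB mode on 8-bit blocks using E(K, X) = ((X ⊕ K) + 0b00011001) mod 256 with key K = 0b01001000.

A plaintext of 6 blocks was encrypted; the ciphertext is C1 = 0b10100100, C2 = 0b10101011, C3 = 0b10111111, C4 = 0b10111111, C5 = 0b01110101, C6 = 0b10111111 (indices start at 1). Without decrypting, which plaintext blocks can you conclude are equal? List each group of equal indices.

P3 = P4 = P6

ECB encrypts each block independently with the same key, so equal ciphertext blocks imply equal plaintext blocks.
C3 = C4 = C6 = 0b10111111, so P3 = P4 = P6.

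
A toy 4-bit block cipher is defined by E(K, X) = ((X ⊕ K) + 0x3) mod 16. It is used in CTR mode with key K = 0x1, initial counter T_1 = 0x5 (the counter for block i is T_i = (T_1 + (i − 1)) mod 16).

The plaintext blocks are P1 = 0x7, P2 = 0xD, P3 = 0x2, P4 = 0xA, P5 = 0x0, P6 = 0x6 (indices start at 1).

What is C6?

CTR encryption: S_i = E(K, T_i) where T_i is the counter for block i; C_i = P_i ⊕ S_i.
C1: T = 0x5, S = E(K, T) = 0x7; 0x7 ⊕ 0x7 = 0x0.
C2: T = 0x6, S = E(K, T) = 0xA; 0xD ⊕ 0xA = 0x7.
C3: T = 0x7, S = E(K, T) = 0x9; 0x2 ⊕ 0x9 = 0xB.
C4: T = 0x8, S = E(K, T) = 0xC; 0xA ⊕ 0xC = 0x6.
C5: T = 0x9, S = E(K, T) = 0xB; 0x0 ⊕ 0xB = 0xB.
C6: T = 0xA, S = E(K, T) = 0xE; 0x6 ⊕ 0xE = 0x8.

C6 = 0x8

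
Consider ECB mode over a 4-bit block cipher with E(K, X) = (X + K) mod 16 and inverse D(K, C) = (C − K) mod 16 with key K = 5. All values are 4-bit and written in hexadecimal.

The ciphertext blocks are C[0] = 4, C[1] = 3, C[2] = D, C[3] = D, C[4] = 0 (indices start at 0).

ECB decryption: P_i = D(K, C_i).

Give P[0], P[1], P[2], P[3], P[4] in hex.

P[0]: D(K, 4) = F.
P[1]: D(K, 3) = E.
P[2]: D(K, D) = 8.
P[3]: D(K, D) = 8.
P[4]: D(K, 0) = B.

P[0] = F, P[1] = E, P[2] = 8, P[3] = 8, P[4] = B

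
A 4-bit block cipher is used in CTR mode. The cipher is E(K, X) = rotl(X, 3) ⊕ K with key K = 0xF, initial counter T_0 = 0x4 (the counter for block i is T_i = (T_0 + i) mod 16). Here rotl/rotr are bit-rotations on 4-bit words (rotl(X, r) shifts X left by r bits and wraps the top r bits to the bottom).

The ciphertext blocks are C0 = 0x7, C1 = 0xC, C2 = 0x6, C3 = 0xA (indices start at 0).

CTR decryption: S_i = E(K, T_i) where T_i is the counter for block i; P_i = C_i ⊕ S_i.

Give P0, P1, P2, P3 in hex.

P0 = 0xA, P1 = 0x9, P2 = 0xA, P3 = 0xE

P0: T = 0x4, S = E(K, T) = 0xD; 0x7 ⊕ 0xD = 0xA.
P1: T = 0x5, S = E(K, T) = 0x5; 0xC ⊕ 0x5 = 0x9.
P2: T = 0x6, S = E(K, T) = 0xC; 0x6 ⊕ 0xC = 0xA.
P3: T = 0x7, S = E(K, T) = 0x4; 0xA ⊕ 0x4 = 0xE.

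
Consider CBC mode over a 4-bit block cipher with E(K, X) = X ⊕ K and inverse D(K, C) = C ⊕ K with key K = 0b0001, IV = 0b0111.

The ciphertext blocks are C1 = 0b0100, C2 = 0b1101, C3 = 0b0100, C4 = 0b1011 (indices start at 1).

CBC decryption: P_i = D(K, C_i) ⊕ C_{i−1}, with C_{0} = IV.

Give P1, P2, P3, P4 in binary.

P1: D(K, 0b0100) = 0b0101; 0b0101 ⊕ 0b0111 = 0b0010.
P2: D(K, 0b1101) = 0b1100; 0b1100 ⊕ 0b0100 = 0b1000.
P3: D(K, 0b0100) = 0b0101; 0b0101 ⊕ 0b1101 = 0b1000.
P4: D(K, 0b1011) = 0b1010; 0b1010 ⊕ 0b0100 = 0b1110.

P1 = 0b0010, P2 = 0b1000, P3 = 0b1000, P4 = 0b1110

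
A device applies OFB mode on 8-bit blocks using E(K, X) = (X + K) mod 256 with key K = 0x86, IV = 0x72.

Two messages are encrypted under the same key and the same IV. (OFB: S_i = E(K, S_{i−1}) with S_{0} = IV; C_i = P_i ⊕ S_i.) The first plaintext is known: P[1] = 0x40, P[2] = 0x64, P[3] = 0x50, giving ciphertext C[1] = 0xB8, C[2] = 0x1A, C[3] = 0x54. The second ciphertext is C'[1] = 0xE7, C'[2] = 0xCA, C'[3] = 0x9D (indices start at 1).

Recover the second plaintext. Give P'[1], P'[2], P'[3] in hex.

P'[1] = 0x1F, P'[2] = 0xB4, P'[3] = 0x99

In OFB with a reused IV, both messages share the same keystream S_i, so C_i ⊕ C'_i = P_i ⊕ P'_i and thus P'_i = P_i ⊕ C_i ⊕ C'_i.
P'[1]: 0x40 ⊕ 0xB8 ⊕ 0xE7 = 0x1F.
P'[2]: 0x64 ⊕ 0x1A ⊕ 0xCA = 0xB4.
P'[3]: 0x50 ⊕ 0x54 ⊕ 0x9D = 0x99.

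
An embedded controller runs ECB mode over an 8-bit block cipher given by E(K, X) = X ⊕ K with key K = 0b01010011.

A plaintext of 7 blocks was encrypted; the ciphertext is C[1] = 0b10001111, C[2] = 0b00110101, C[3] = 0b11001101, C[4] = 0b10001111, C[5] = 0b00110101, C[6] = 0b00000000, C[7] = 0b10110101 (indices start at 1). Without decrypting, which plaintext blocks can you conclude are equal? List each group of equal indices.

P[1] = P[4]; P[2] = P[5]

ECB encrypts each block independently with the same key, so equal ciphertext blocks imply equal plaintext blocks.
C[1] = C[4] = 0b10001111, so P[1] = P[4].
C[2] = C[5] = 0b00110101, so P[2] = P[5].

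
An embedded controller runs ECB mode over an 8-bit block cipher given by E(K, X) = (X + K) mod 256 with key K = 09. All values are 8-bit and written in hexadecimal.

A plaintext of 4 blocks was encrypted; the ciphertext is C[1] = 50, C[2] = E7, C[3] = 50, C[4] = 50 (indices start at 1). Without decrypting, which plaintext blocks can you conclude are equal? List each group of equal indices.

P[1] = P[3] = P[4]

ECB encrypts each block independently with the same key, so equal ciphertext blocks imply equal plaintext blocks.
C[1] = C[3] = C[4] = 50, so P[1] = P[3] = P[4].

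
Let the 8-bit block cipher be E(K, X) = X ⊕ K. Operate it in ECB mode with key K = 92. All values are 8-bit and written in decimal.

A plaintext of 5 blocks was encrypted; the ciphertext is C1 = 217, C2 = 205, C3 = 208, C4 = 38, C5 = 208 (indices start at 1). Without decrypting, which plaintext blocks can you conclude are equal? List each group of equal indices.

ECB encrypts each block independently with the same key, so equal ciphertext blocks imply equal plaintext blocks.
C3 = C5 = 208, so P3 = P5.

P3 = P5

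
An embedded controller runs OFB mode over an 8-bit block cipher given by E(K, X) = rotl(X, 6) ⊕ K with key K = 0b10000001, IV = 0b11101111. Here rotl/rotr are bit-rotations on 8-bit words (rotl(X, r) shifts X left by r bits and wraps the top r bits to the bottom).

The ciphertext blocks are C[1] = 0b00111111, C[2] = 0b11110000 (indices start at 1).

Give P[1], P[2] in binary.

P[1] = 0b01000101, P[2] = 0b11101111

OFB decryption: S_i = E(K, S_{i−1}) with S_{0} = IV; P_i = C_i ⊕ S_i.
P[1]: S = E(K, 0b11101111) = 0b01111010; 0b00111111 ⊕ 0b01111010 = 0b01000101.
P[2]: S = E(K, 0b01111010) = 0b00011111; 0b11110000 ⊕ 0b00011111 = 0b11101111.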